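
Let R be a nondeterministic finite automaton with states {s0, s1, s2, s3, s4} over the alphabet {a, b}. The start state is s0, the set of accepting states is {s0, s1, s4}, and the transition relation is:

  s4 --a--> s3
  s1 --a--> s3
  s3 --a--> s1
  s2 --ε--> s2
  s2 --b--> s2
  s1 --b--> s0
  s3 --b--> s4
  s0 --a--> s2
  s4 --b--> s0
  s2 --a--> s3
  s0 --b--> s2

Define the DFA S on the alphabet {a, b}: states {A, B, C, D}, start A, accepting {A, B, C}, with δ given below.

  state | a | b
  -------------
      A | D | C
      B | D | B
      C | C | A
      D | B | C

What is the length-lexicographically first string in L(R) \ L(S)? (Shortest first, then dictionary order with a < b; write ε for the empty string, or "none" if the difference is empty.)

aaa

The string aaa is accepted by R but not by S.
No shorter string lies in the difference, and aaa is the lexicographically first length-3 string in L(R) \ L(S).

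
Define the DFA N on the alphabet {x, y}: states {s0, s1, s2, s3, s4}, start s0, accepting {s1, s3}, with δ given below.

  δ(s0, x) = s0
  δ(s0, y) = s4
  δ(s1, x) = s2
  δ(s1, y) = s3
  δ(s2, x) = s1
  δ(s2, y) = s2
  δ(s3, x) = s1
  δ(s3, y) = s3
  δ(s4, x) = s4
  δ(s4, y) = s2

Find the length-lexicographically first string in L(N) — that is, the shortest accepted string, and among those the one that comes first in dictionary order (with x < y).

yyx

A breadth-first search from s0 reaches an accepting state first via the path s0 → s4 → s2 → s1 on input yyx.
No string of length < 3 is accepted (BFS exhausts all shorter strings without reaching an accepting state), and yyx is the lexicographically least accepting string of length 3.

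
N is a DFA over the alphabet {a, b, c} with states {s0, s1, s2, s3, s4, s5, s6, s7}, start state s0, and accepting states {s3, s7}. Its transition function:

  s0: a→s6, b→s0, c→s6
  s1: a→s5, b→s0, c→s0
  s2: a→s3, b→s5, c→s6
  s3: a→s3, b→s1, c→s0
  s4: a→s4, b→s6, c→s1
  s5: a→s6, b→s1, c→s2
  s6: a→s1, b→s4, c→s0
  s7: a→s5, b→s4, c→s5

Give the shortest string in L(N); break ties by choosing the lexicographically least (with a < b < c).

aaaca

A breadth-first search from s0 reaches an accepting state first via the path s0 → s6 → s1 → s5 → s2 → s3 on input aaaca.
No string of length < 5 is accepted (BFS exhausts all shorter strings without reaching an accepting state), and aaaca is the lexicographically least accepting string of length 5.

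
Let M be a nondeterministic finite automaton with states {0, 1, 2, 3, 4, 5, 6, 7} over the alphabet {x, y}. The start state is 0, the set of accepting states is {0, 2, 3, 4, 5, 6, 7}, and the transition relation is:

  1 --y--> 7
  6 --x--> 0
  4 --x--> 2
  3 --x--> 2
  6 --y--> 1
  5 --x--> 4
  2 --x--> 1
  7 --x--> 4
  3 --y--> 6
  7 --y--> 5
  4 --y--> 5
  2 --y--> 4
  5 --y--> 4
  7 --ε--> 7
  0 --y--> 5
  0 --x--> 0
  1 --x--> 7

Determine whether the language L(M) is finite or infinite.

State 0 is reachable from the start and can reach an accepting state, and it lies on the cycle 0 → 0.
Traversing that cycle any number of times yields accepted strings of unbounded length, so the language is infinite.

infinite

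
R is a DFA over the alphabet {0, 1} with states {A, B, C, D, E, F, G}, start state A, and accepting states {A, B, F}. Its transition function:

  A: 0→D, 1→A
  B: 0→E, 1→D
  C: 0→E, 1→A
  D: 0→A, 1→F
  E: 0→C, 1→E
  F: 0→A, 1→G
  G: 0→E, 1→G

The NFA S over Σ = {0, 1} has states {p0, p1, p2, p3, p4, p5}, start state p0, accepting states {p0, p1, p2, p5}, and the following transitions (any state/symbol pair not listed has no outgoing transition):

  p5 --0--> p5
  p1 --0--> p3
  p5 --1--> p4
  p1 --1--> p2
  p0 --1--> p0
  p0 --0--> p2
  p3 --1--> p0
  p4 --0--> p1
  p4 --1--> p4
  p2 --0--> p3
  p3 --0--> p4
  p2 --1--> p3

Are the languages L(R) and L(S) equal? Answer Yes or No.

No

The string 00 is accepted by R but rejected by S.
So L(R) ≠ L(S).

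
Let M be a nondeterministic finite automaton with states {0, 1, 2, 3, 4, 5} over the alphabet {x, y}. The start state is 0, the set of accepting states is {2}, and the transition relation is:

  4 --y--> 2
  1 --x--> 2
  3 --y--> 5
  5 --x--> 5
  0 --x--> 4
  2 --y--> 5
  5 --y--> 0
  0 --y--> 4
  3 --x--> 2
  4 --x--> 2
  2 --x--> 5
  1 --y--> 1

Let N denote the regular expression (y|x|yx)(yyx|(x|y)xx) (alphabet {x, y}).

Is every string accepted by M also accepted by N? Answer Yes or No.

The string xx is in L(M) but not in L(N).
So L(M) ⊄ L(N).

No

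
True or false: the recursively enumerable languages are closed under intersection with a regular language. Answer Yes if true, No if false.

First check the input against a DFA for the regular language; if it passes, run the recogniser for L and accept when it does.
So the recursively enumerable languages are closed under intersection with a regular language.

Yes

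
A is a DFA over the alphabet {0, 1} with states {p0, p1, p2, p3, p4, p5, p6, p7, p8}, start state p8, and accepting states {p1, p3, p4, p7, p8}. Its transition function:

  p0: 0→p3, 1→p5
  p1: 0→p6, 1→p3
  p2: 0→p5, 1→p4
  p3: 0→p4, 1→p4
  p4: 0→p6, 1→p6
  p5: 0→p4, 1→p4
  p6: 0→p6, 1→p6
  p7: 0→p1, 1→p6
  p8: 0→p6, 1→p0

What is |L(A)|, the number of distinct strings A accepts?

6

The useful subgraph on states {p0, p3, p4, p5, p8} is acyclic, so L(A) is finite; the longest accepting path visits 4 useful states, giving maximum string length 3.
Counting accepting paths from p8 by length: 1 of length 0, 1 of length 2, 4 of length 3. Total 6.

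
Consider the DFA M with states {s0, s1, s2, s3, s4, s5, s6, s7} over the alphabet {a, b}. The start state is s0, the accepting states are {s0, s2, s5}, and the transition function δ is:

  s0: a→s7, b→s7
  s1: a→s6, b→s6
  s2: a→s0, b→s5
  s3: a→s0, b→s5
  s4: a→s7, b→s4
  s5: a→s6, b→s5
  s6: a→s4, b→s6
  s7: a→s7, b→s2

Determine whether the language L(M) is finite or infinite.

infinite

State s0 is reachable from the start and can reach an accepting state, and it lies on the cycle s0 → s7 → s2 → s0.
Traversing that cycle any number of times yields accepted strings of unbounded length, so the language is infinite.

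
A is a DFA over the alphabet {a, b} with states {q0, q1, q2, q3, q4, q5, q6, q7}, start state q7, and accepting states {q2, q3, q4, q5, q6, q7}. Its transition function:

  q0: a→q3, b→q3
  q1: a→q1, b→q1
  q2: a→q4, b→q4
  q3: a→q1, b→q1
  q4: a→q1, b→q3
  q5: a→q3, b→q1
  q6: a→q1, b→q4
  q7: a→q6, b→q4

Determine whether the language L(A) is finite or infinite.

finite

The useful states (reachable from q7 and able to reach an accepting state) are {q3, q4, q6, q7}.
Restricted to these states the transition graph has no cycle, so every accepting path has bounded length and L is finite.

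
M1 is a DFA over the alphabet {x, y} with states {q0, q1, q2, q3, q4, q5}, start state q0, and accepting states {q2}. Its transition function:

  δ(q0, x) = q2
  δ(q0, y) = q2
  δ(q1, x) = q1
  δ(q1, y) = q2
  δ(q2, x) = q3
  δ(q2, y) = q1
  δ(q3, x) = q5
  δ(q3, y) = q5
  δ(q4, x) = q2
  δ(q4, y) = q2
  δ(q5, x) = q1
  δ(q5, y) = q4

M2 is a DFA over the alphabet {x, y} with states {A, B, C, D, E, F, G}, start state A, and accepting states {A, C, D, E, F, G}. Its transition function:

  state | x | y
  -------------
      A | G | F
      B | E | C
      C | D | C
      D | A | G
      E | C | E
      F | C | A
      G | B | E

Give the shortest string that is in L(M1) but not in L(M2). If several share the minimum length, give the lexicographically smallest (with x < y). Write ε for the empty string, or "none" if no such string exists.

yxxyx

The string yxxyx is accepted by M1 but not by M2.
No shorter string lies in the difference, and yxxyx is the lexicographically first length-5 string in L(M1) \ L(M2).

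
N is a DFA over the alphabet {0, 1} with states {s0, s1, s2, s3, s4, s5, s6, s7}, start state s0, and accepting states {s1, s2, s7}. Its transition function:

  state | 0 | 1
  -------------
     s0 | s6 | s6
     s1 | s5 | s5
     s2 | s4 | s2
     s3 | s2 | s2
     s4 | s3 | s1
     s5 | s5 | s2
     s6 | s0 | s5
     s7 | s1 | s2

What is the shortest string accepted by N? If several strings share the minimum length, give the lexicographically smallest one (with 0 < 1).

A breadth-first search from s0 reaches an accepting state first via the path s0 → s6 → s5 → s2 on input 011.
No string of length < 3 is accepted (BFS exhausts all shorter strings without reaching an accepting state), and 011 is the lexicographically least accepting string of length 3.

011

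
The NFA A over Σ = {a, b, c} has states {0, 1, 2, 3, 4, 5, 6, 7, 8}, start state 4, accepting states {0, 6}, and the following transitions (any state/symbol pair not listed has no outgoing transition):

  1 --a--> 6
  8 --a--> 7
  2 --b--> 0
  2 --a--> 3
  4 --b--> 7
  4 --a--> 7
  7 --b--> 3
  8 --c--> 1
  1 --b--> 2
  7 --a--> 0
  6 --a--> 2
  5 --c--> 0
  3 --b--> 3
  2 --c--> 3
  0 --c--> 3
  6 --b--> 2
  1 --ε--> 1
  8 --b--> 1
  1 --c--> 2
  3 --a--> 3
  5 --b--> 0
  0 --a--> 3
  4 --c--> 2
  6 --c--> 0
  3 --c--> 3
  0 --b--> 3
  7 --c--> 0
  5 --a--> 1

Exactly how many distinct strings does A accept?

5

The useful subgraph on states {0, 2, 4, 7} is acyclic, so L(A) is finite; the longest accepting path visits 3 useful states, giving maximum string length 2.
Counting accepting paths from 4 by length: 5 of length 2. Total 5.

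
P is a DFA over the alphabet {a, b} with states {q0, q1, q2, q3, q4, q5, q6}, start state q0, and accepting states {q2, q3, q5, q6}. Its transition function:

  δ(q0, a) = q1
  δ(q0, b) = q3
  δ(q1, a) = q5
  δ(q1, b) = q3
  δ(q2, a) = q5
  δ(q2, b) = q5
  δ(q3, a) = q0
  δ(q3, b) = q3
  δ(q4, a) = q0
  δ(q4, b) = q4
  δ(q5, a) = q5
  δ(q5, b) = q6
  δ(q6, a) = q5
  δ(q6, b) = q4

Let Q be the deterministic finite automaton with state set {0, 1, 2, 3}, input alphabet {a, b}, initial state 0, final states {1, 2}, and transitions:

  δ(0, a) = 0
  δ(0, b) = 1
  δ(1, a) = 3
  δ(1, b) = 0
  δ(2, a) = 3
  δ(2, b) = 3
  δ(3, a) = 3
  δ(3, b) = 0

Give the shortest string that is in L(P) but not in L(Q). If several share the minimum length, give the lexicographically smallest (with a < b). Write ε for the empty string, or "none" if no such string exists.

aa

The string aa is accepted by P but not by Q.
No shorter string lies in the difference, and aa is the lexicographically first length-2 string in L(P) \ L(Q).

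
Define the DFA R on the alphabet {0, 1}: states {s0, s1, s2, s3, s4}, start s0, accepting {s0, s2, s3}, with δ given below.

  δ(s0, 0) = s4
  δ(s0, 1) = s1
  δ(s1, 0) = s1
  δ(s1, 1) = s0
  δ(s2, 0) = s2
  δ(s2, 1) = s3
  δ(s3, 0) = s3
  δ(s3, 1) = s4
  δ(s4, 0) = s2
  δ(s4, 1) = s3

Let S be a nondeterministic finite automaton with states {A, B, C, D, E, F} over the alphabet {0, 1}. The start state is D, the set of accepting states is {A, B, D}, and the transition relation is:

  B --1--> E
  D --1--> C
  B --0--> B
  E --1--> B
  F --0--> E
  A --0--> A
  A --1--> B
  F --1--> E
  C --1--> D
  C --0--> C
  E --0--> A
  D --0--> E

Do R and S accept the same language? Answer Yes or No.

Yes

Exploring the product automaton R × S from the start pair (s0, D), following both machines on each input symbol, reaches 5 state pairs: (s0, D), (s4, E), (s1, C), (s2, A), (s3, B).
R accepts in {s0, s2, s3} and S accepts in {A, B, D}. In every reachable pair the two components are either both accepting — (s0, D), (s2, A), (s3, B) — or both non-accepting, so no string is accepted by exactly one of the machines: L(R) \ L(S) and L(S) \ L(R) are both empty.
Hence every string is accepted by R iff it is accepted by S, and the two languages coincide.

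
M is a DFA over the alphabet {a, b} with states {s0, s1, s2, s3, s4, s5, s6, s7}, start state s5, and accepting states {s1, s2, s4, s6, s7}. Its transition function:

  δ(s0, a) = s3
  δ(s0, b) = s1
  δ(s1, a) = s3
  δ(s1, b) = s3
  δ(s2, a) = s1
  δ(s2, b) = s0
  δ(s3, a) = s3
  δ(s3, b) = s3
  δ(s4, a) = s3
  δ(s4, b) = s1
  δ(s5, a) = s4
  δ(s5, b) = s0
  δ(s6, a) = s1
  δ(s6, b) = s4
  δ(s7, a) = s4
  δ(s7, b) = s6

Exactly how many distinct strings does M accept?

3

The useful subgraph on states {s0, s1, s4, s5} is acyclic, so L(M) is finite; the longest accepting path visits 3 useful states, giving maximum string length 2.
Counting accepting paths from s5 by length: 1 of length 1, 2 of length 2. Total 3.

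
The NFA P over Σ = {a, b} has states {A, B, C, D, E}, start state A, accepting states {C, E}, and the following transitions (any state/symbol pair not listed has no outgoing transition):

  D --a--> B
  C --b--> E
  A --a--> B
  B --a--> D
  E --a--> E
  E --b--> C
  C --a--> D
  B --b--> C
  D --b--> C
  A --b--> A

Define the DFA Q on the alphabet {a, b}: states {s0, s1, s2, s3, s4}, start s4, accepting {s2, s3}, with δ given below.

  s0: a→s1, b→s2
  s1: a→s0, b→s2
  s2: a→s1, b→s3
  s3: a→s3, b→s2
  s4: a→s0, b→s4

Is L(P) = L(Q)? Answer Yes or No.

Yes

Exploring the product automaton P × Q from the start pair (A, s4), following both machines on each input symbol, reaches 5 state pairs: (A, s4), (B, s0), (D, s1), (C, s2), (E, s3).
P accepts in {C, E} and Q accepts in {s2, s3}. In every reachable pair the two components are either both accepting — (C, s2), (E, s3) — or both non-accepting, so no string is accepted by exactly one of the machines: L(P) \ L(Q) and L(Q) \ L(P) are both empty.
Hence every string is accepted by P iff it is accepted by Q, and the two languages coincide.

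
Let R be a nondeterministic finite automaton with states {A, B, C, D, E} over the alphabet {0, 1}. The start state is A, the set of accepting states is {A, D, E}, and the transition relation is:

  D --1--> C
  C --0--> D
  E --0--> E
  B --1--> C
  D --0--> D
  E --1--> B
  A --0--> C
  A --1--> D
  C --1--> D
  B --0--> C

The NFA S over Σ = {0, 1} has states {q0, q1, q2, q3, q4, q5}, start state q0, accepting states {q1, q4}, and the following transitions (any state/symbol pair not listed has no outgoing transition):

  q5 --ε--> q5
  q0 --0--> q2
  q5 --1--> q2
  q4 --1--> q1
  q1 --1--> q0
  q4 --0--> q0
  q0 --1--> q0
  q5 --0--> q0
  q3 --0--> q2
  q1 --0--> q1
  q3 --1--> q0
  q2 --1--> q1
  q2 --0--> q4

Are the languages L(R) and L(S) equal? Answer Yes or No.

No

The empty string ε is accepted by R but rejected by S.
So L(R) ≠ L(S).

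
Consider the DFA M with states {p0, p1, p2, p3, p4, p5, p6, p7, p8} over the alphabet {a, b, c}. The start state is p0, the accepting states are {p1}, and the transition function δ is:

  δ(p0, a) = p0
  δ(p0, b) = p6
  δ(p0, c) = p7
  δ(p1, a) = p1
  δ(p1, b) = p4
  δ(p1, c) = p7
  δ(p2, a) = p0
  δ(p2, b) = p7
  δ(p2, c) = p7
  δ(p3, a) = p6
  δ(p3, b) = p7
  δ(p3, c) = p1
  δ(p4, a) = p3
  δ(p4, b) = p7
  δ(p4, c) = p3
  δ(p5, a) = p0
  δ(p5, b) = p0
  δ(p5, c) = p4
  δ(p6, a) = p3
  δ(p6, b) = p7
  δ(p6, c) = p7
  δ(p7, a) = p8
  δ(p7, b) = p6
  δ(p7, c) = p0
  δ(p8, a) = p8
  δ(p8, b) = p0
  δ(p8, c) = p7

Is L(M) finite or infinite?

State p0 is reachable from the start and can reach an accepting state, and it lies on the cycle p0 → p0.
Traversing that cycle any number of times yields accepted strings of unbounded length, so the language is infinite.

infinite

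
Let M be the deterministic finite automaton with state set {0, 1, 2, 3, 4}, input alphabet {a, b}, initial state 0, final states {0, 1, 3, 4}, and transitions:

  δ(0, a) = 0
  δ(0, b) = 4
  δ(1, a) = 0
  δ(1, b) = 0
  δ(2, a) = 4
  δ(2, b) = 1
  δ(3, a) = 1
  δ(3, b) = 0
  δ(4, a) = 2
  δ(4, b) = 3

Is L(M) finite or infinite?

State 0 is reachable from the start and can reach an accepting state, and it lies on the cycle 0 → 0.
Traversing that cycle any number of times yields accepted strings of unbounded length, so the language is infinite.

infinite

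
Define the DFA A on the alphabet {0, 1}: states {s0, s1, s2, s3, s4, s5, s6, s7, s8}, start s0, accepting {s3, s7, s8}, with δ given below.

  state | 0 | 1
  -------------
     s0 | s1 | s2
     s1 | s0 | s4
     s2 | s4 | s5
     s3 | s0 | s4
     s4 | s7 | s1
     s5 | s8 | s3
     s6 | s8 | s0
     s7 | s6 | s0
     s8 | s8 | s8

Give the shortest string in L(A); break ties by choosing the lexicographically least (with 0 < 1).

A breadth-first search from s0 reaches an accepting state first via the path s0 → s1 → s4 → s7 on input 010.
No string of length < 3 is accepted (BFS exhausts all shorter strings without reaching an accepting state), and 010 is the lexicographically least accepting string of length 3.

010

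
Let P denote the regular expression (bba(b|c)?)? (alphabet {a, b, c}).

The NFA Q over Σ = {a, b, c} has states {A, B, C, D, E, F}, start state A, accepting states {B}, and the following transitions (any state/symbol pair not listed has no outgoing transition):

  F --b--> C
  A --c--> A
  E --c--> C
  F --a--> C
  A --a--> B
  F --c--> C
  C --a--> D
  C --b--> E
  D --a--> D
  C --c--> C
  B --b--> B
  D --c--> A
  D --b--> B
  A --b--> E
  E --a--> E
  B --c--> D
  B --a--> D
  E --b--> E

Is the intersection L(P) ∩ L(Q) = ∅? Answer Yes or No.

Converting the expression P to a DFA (subset construction, then merging equivalent states) gives the minimal DFA with states {p0, p1, p2, p3, p4, p5}, start state p0, accepting states {p0, p4, p5} and transitions p0: a→p1, b→p2, c→p1; p1: a→p1, b→p1, c→p1; p2: a→p1, b→p3, c→p1; p3: a→p4, b→p1, c→p1; p4: a→p1, b→p5, c→p5; p5: a→p1, b→p1, c→p1.
Exploring the product automaton P × Q from the start pair (p0, A), following both machines on each input symbol, reaches 11 state pairs: (p0, A), (p1, B), (p2, E), (p1, A), (p1, D), (p1, E), (p3, E), (p1, C), (p4, E), (p5, E), (p5, C).
P accepts in {p0, p4, p5} and Q accepts in {B}; no reachable pair has both components accepting, so no string drives both machines to acceptance simultaneously and L(P) ∩ L(Q) = ∅.
So no string is accepted by both, and the intersection is empty.

Yes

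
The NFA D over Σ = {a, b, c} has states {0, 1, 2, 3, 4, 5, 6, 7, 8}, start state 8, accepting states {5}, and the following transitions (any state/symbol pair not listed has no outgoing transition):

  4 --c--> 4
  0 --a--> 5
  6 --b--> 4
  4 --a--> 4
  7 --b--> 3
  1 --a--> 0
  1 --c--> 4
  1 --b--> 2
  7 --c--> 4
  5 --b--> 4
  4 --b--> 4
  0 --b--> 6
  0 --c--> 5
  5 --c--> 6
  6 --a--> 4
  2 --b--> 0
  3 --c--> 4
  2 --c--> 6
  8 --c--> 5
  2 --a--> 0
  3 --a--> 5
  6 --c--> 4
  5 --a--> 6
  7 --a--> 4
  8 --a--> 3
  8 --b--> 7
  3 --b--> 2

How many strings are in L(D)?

11

The useful subgraph on states {0, 2, 3, 5, 7, 8} is acyclic, so L(D) is finite; the longest accepting path visits 6 useful states, giving maximum string length 5.
Counting accepting paths from 8 by length: 1 of length 1, 1 of length 2, 1 of length 3, 4 of length 4, 4 of length 5. Total 11.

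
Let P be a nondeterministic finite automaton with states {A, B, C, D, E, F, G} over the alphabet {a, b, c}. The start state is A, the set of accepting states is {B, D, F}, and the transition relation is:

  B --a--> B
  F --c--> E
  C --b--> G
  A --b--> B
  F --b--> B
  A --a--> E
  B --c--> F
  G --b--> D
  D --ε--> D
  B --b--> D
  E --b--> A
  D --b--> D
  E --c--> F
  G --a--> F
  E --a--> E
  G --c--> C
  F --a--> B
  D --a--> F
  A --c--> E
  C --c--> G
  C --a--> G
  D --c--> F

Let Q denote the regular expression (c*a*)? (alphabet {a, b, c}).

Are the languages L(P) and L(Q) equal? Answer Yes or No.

The string b is accepted by P but rejected by Q.
So L(P) ≠ L(Q).

No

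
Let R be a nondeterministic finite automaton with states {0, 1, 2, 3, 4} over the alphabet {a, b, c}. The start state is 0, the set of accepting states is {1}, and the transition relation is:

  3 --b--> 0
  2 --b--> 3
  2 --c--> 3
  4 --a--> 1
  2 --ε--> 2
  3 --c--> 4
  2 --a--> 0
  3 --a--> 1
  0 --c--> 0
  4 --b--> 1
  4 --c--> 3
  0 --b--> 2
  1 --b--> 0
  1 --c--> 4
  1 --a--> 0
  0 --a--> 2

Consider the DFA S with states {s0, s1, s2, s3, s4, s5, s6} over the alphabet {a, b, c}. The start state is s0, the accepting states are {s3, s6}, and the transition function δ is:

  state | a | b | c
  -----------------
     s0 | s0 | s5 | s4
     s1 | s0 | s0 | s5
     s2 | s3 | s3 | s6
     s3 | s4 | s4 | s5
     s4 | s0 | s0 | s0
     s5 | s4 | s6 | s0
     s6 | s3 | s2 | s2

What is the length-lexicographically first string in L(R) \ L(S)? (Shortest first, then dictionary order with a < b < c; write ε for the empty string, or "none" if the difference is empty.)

The string aba is accepted by R but not by S.
No shorter string lies in the difference, and aba is the lexicographically first length-3 string in L(R) \ L(S).

aba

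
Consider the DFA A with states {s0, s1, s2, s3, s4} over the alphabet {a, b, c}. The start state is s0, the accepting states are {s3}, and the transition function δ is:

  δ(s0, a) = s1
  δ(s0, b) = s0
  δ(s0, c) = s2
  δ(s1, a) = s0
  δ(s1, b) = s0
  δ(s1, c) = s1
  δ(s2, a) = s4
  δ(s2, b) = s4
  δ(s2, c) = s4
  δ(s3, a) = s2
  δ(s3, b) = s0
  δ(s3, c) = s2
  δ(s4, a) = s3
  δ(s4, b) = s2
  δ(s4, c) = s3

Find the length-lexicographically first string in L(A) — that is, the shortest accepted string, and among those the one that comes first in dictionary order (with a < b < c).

caa

A breadth-first search from s0 reaches an accepting state first via the path s0 → s2 → s4 → s3 on input caa.
No string of length < 3 is accepted (BFS exhausts all shorter strings without reaching an accepting state), and caa is the lexicographically least accepting string of length 3.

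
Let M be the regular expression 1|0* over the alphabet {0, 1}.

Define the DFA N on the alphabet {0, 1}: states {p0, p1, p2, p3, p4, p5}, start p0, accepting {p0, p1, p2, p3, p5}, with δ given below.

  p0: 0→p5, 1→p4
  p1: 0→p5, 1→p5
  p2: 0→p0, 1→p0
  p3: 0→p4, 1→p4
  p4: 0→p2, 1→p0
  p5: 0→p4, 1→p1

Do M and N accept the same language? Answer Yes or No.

The string 1 is accepted by M but rejected by N.
So L(M) ≠ L(N).

No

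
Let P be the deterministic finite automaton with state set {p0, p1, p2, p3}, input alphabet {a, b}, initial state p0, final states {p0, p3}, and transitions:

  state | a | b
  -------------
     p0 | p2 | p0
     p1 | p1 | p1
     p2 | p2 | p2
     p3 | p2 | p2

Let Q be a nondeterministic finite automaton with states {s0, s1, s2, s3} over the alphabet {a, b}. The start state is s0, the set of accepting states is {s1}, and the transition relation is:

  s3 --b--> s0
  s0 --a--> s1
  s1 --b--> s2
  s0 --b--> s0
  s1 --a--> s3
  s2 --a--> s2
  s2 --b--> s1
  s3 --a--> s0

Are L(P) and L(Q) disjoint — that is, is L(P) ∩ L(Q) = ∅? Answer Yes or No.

Yes

Exploring the product automaton P × Q from the start pair (p0, s0), following both machines on each input symbol, reaches 5 state pairs: (p0, s0), (p2, s1), (p2, s3), (p2, s2), (p2, s0).
P accepts in {p0, p3} and Q accepts in {s1}; no reachable pair has both components accepting, so no string drives both machines to acceptance simultaneously and L(P) ∩ L(Q) = ∅.
So no string is accepted by both, and the intersection is empty.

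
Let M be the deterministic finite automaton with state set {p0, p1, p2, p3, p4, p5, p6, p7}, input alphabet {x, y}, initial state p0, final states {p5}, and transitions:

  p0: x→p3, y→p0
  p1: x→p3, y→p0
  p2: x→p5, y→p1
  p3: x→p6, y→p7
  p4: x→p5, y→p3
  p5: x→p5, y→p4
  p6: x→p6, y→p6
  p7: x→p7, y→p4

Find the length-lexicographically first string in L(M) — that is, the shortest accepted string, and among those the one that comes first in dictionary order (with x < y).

A breadth-first search from p0 reaches an accepting state first via the path p0 → p3 → p7 → p4 → p5 on input xyyx.
No string of length < 4 is accepted (BFS exhausts all shorter strings without reaching an accepting state), and xyyx is the lexicographically least accepting string of length 4.

xyyx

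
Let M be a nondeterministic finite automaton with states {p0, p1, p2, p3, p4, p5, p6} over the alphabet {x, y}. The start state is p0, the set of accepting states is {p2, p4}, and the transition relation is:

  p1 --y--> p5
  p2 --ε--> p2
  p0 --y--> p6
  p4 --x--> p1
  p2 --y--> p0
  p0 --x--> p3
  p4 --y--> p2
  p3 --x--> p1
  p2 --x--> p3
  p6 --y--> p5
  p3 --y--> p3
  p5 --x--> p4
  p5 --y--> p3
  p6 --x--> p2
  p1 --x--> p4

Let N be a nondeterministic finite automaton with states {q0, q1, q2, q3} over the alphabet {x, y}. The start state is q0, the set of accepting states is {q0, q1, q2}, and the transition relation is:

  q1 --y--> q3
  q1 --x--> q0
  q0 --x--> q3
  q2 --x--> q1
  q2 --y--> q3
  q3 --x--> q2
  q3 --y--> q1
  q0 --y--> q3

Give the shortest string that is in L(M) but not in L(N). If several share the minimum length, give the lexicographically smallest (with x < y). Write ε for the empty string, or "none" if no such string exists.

The string xxxy is accepted by M but not by N.
No shorter string lies in the difference, and xxxy is the lexicographically first length-4 string in L(M) \ L(N).

xxxy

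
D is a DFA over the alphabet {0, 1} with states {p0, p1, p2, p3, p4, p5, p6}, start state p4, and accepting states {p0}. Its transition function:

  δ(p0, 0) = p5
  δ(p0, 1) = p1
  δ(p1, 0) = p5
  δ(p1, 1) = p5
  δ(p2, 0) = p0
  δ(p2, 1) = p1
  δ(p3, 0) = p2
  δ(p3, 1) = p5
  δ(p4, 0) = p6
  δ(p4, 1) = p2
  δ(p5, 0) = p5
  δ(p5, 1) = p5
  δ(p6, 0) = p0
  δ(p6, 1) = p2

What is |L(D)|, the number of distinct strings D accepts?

3

The useful subgraph on states {p0, p2, p4, p6} is acyclic, so L(D) is finite; the longest accepting path visits 4 useful states, giving maximum string length 3.
Counting accepting paths from p4 by length: 2 of length 2, 1 of length 3. Total 3.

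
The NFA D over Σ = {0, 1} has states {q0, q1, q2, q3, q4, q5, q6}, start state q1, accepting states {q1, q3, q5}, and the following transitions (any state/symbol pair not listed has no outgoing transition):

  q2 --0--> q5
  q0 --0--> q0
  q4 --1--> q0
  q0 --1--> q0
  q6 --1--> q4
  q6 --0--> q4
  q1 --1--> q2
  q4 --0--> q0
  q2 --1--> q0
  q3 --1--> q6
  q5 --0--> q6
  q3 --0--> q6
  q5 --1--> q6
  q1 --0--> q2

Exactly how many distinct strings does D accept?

3

The useful subgraph on states {q1, q2, q5} is acyclic, so L(D) is finite; the longest accepting path visits 3 useful states, giving maximum string length 2.
Counting accepting paths from q1 by length: 1 of length 0, 2 of length 2. Total 3.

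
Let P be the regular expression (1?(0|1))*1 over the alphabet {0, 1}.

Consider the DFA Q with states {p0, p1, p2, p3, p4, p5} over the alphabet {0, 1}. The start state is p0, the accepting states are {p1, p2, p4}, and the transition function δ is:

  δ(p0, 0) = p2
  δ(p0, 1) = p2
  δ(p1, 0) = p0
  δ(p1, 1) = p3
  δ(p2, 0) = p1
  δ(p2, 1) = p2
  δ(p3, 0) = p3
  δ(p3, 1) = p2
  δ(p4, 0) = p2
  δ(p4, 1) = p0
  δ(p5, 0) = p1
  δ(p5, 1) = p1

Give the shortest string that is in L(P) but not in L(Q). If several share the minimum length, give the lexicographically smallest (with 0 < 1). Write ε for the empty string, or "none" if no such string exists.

001

The string 001 is accepted by P but not by Q.
No shorter string lies in the difference, and 001 is the lexicographically first length-3 string in L(P) \ L(Q).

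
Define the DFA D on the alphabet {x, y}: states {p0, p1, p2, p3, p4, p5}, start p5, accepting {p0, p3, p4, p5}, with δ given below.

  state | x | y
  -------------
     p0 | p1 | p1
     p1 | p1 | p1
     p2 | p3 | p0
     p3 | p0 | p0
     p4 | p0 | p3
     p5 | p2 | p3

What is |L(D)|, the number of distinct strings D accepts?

The useful subgraph on states {p0, p2, p3, p5} is acyclic, so L(D) is finite; the longest accepting path visits 4 useful states, giving maximum string length 3.
Counting accepting paths from p5 by length: 1 of length 0, 1 of length 1, 4 of length 2, 2 of length 3. Total 8.

8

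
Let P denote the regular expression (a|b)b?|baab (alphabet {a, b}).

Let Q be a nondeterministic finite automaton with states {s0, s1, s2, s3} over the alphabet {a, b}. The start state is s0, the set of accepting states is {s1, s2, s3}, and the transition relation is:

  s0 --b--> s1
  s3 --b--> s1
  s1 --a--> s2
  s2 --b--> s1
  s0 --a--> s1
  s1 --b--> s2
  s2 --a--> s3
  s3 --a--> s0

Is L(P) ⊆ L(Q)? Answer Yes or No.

Converting the expression P to a DFA (subset construction, then merging equivalent states) gives the minimal DFA with states {p0, p1, p2, p3, p4, p5, p6}, start state p0, accepting states {p1, p2, p4} and transitions p0: a→p1, b→p2; p1: a→p3, b→p4; p2: a→p5, b→p4; p3: a→p3, b→p3; p4: a→p3, b→p3; p5: a→p6, b→p3; p6: a→p3, b→p4.
Exploring the product automaton P × Q from the start pair (p0, s0), following both machines on each input symbol, reaches 11 state pairs: (p0, s0), (p1, s1), (p2, s1), (p3, s2), (p4, s2), (p5, s2), (p3, s3), (p3, s1), (p6, s3), (p3, s0), (p4, s1).
P accepts in {p1, p2, p4} and Q accepts in {s1, s2, s3}. The reachable pairs whose P-component is accepting are (p1, s1), (p2, s1), (p4, s2), (p4, s1); in each of them the Q-component is accepting too, so the product for L(P) \ L(Q) (P-component accepting, Q-component rejecting) has no reachable accepting pair and the difference is empty.
Hence every string in L(P) is also in L(Q).

Yes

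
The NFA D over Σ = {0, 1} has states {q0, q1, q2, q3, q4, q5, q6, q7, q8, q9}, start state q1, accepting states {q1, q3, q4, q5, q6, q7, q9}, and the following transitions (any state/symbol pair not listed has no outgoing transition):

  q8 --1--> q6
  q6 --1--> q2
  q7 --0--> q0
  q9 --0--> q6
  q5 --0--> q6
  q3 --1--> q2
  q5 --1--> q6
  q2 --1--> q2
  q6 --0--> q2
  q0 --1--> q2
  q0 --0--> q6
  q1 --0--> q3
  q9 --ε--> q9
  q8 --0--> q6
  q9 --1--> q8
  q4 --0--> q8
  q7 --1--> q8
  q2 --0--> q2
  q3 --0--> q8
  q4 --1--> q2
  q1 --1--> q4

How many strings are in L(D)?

The useful subgraph on states {q1, q3, q4, q6, q8} is acyclic, so L(D) is finite; the longest accepting path visits 4 useful states, giving maximum string length 3.
Counting accepting paths from q1 by length: 1 of length 0, 2 of length 1, 4 of length 3. Total 7.

7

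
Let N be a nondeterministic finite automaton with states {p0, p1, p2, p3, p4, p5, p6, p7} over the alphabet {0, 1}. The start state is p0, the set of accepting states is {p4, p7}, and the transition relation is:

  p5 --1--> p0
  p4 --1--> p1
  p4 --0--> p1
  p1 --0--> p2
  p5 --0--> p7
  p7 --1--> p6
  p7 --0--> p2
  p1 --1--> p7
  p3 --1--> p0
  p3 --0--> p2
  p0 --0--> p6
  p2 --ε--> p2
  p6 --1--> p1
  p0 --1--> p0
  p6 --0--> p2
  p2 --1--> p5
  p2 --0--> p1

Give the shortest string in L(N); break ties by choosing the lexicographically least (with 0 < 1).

011

A breadth-first search from p0 reaches an accepting state first via the path p0 → p6 → p1 → p7 on input 011.
No string of length < 3 is accepted (BFS exhausts all shorter strings without reaching an accepting state), and 011 is the lexicographically least accepting string of length 3.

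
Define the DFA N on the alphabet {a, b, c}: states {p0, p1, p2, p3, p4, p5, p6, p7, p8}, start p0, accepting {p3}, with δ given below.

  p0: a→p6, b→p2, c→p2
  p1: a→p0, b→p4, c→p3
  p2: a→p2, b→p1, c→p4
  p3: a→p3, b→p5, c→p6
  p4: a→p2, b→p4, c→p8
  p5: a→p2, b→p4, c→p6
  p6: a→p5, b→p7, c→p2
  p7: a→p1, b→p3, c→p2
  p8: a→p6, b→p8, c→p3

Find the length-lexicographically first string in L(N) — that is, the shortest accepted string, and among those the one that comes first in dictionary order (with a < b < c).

abb

A breadth-first search from p0 reaches an accepting state first via the path p0 → p6 → p7 → p3 on input abb.
No string of length < 3 is accepted (BFS exhausts all shorter strings without reaching an accepting state), and abb is the lexicographically least accepting string of length 3.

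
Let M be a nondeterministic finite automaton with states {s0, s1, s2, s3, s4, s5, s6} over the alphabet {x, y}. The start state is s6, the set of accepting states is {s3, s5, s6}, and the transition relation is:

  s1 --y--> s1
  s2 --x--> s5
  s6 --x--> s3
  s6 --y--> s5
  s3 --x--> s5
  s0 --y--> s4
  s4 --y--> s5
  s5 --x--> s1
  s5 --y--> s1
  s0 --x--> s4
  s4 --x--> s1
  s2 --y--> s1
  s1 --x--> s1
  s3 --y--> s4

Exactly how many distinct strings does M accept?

The useful subgraph on states {s3, s4, s5, s6} is acyclic, so L(M) is finite; the longest accepting path visits 4 useful states, giving maximum string length 3.
Counting accepting paths from s6 by length: 1 of length 0, 2 of length 1, 1 of length 2, 1 of length 3. Total 5.

5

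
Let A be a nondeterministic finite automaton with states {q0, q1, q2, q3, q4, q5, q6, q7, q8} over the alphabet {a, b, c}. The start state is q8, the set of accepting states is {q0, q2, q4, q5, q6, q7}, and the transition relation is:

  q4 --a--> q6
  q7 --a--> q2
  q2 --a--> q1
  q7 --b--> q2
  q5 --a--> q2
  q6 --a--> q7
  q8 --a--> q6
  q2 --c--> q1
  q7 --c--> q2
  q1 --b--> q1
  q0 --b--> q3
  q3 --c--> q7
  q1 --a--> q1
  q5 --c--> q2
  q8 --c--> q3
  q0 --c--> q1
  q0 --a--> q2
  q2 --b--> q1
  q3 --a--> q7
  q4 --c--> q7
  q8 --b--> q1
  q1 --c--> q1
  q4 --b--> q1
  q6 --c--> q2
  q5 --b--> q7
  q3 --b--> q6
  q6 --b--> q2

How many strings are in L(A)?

22

The useful subgraph on states {q2, q3, q6, q7, q8} is acyclic, so L(A) is finite; the longest accepting path visits 5 useful states, giving maximum string length 4.
Counting accepting paths from q8 by length: 1 of length 1, 6 of length 2, 12 of length 3, 3 of length 4. Total 22.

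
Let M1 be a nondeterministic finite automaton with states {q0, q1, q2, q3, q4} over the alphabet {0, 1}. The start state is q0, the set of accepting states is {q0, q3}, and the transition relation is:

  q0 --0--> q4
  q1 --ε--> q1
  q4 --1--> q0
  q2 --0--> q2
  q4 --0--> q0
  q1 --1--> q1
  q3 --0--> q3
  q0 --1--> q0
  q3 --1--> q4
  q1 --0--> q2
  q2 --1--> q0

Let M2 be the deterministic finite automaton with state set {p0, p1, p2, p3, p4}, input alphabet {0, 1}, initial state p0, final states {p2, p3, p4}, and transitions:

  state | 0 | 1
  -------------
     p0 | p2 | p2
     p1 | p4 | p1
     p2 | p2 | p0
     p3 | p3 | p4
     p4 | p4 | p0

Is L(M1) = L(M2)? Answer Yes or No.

The empty string ε is accepted by M1 but rejected by M2.
So L(M1) ≠ L(M2).

No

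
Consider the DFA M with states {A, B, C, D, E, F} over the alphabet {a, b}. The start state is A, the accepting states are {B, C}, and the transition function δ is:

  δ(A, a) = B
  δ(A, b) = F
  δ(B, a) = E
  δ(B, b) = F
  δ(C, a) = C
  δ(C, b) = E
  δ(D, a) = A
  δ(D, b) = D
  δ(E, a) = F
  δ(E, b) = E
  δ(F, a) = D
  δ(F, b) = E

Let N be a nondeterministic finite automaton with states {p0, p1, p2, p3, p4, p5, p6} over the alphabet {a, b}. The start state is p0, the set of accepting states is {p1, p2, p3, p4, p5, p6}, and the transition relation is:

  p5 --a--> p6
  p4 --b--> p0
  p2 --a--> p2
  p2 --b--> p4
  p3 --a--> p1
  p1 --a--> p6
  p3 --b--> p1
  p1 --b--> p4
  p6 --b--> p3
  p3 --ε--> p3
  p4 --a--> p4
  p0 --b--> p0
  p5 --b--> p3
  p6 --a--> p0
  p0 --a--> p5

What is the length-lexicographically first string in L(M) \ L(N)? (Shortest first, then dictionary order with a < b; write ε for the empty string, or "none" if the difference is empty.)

The string baaa is accepted by M but not by N.
No shorter string lies in the difference, and baaa is the lexicographically first length-4 string in L(M) \ L(N).

baaa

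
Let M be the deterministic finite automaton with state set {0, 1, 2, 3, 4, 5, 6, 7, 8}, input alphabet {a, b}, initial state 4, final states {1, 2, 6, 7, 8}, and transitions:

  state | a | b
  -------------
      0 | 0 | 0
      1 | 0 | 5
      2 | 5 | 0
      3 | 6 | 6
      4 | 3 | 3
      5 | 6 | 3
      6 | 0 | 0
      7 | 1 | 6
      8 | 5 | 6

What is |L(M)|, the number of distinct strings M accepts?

The useful subgraph on states {3, 4, 6} is acyclic, so L(M) is finite; the longest accepting path visits 3 useful states, giving maximum string length 2.
Counting accepting paths from 4 by length: 4 of length 2. Total 4.

4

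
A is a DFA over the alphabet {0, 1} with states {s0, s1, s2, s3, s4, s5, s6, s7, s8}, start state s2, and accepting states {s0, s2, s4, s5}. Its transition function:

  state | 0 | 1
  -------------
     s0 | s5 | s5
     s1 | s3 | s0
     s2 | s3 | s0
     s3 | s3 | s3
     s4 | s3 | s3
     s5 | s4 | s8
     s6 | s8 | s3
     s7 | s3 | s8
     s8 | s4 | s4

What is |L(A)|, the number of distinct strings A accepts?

10

The useful subgraph on states {s0, s2, s4, s5, s8} is acyclic, so L(A) is finite; the longest accepting path visits 5 useful states, giving maximum string length 4.
Counting accepting paths from s2 by length: 1 of length 0, 1 of length 1, 2 of length 2, 2 of length 3, 4 of length 4. Total 10.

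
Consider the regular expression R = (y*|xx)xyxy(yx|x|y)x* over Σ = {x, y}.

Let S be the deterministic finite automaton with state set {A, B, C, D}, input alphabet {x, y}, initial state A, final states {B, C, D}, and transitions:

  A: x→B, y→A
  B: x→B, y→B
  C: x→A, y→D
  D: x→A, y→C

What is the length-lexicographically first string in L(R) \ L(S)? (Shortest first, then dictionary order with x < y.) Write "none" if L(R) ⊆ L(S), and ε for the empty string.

Converting the expression R to a DFA (subset construction, then merging equivalent states) gives the minimal DFA with states {r0, r1, r2, r3, r4, r5, r6, r7, r8, r9}, start state r0, accepting states {r9} and transitions r0: x→r1, y→r2; r1: x→r3, y→r4; r2: x→r5, y→r2; r3: x→r5, y→r6; r4: x→r7, y→r6; r5: x→r6, y→r4; r6: x→r6, y→r6; r7: x→r6, y→r8; r8: x→r9, y→r9; r9: x→r9, y→r6.
Exploring the product automaton R × S from the start pair (r0, A), following both machines on each input symbol, reaches 10 state pairs: (r0, A), (r1, B), (r2, A), (r3, B), (r4, B), (r5, B), (r6, B), (r7, B), (r8, B), (r9, B).
R accepts in {r9} and S accepts in {B, C, D}. The reachable pairs whose R-component is accepting are (r9, B); in each of them the S-component is accepting too, so the product for L(R) \ L(S) (R-component accepting, S-component rejecting) has no reachable accepting pair and the difference is empty.
So every string accepted by R is also accepted by S: L(R) \ L(S) = ∅ and there is no such string.

none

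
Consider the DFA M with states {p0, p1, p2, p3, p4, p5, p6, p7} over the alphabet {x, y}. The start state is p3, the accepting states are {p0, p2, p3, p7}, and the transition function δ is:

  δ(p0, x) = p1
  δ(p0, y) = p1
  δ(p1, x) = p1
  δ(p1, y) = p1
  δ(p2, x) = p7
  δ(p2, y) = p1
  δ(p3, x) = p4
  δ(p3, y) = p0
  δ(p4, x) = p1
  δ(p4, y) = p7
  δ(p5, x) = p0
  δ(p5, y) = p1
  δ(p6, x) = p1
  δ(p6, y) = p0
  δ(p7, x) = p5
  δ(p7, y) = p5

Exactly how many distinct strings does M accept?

5

The useful subgraph on states {p0, p3, p4, p5, p7} is acyclic, so L(M) is finite; the longest accepting path visits 5 useful states, giving maximum string length 4.
Counting accepting paths from p3 by length: 1 of length 0, 1 of length 1, 1 of length 2, 2 of length 4. Total 5.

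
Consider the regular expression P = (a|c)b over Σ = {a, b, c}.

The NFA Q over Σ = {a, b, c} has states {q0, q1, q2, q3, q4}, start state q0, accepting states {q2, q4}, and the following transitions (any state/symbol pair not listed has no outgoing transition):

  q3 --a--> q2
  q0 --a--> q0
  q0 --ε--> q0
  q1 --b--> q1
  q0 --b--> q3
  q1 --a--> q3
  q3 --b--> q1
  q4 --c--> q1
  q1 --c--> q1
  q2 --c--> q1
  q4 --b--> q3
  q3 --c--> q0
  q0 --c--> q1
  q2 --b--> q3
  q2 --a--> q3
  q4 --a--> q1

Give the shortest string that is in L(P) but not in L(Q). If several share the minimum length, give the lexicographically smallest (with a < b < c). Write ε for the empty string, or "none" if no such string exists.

ab

The string ab is accepted by P but not by Q.
No shorter string lies in the difference, and ab is the lexicographically first length-2 string in L(P) \ L(Q).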